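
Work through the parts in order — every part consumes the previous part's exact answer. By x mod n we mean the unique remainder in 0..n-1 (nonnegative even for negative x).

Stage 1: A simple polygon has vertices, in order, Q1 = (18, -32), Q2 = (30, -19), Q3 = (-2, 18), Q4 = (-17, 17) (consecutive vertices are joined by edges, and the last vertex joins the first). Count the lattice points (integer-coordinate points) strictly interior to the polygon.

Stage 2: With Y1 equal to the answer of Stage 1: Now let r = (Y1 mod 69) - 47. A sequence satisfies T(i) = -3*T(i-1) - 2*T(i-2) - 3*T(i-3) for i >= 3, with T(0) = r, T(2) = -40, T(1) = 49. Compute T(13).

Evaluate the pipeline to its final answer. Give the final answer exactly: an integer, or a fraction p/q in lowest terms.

875713

Stage 1: cross terms: (18*-19 - 30*-32)=618, (30*18 - -2*-19)=502, (-2*17 - -17*18)=272, (-17*-32 - 18*17)=238; twice the area = |1630| = 1630; area = 815; boundary points = 1 + 1 + 1 + 7 = 10; strictly interior points = area - boundary/2 + 1 = 811; answer 811
Stage 2: Y1 = 811; r = 5; T(3) = -3*(-40) - 2*(49) - 3*(5) = 7; iterating: T(3)=7, T(4)=-88, T(5)=370, T(6)=-955, T(7)=2389, T(8)=-6367, T(9)=17188, T(10)=-45997, T(11)=122716, T(12)=-327718, T(13)=875713; answer 875713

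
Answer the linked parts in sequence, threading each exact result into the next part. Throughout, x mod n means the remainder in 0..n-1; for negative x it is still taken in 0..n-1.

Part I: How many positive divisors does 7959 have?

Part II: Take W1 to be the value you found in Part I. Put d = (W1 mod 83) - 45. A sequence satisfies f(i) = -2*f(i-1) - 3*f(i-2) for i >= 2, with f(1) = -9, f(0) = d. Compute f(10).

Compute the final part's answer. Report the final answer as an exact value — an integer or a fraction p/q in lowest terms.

Part I: 7959 = 3 * 7 * 379; number of divisors = (1+1) * (1+1) * (1+1) = 8; answer 8
Part II: W1 = 8; d = -37; f(2) = -2*(-9) - 3*(-37) = 129; iterating: f(2)=129, f(3)=-231, f(4)=75, f(5)=543, f(6)=-1311, f(7)=993, f(8)=1947, f(9)=-6873, f(10)=7905; answer 7905

7905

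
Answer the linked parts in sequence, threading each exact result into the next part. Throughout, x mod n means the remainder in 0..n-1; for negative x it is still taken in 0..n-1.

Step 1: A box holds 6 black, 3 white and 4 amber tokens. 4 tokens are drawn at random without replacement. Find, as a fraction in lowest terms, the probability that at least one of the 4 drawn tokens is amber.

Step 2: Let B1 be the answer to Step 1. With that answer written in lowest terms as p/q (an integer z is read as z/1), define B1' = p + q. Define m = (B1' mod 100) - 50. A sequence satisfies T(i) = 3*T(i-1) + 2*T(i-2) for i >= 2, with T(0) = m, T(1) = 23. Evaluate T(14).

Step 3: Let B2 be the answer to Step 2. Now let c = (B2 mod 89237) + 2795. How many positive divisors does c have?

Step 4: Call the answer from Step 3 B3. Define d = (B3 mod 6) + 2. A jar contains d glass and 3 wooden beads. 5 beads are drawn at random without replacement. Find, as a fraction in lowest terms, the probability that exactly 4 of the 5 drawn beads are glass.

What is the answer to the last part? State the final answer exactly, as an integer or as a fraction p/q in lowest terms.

1/7

Step 1: total draws C(13,4) = 715; complement C(9,4) = 126; favorable 715 - 126 = 589; P = 589/715; answer 589/715
Step 2: B1 = 589/715; threaded value p + q = 1304; m = -46; T(2) = 3*(23) + 2*(-46) = -23; iterating: T(2)=-23, T(3)=-23, T(4)=-115, T(5)=-391, T(6)=-1403, T(7)=-4991, T(8)=-17779, T(9)=-63319, T(10)=-225515, T(11)=-803183, T(12)=-2860579, T(13)=-10188103, T(14)=-36285467; answer -36285467
Step 3: B2 = -36285467; c = 36787; 36787 is prime, so its only divisors are 1 and 36787; count = 2; answer 2
Step 4: B3 = 2; d = 4; total draws C(7,5) = 21; favorable C(4,4)*C(3,1) = 3; P = 1/7; answer 1/7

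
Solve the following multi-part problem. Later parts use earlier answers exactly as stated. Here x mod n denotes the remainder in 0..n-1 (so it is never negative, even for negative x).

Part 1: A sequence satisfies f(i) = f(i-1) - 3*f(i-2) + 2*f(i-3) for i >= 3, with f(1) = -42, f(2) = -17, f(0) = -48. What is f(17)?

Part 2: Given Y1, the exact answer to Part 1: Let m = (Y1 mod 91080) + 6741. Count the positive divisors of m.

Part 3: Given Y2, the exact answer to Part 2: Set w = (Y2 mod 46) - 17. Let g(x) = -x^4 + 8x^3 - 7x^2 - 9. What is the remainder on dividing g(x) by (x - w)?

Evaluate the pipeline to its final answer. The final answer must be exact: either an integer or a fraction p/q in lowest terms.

-4849

Part 1: f(3) = 1*(-17) - 3*(-42) + 2*(-48) = 13; iterating: f(3)=13, f(4)=-20, f(5)=-93, f(6)=-7, f(7)=232, f(8)=67, f(9)=-643, f(10)=-380, f(11)=1683, f(12)=1537, f(13)=-4272, f(14)=-5517, f(15)=10373, f(16)=18380, f(17)=-23773; answer -23773
Part 2: Y1 = -23773; m = 74048; 74048 = 2^6 * 13 * 89; number of divisors = (6+1) * (1+1) * (1+1) = 28; answer 28
Part 3: Y2 = 28; w = 11; remainder = value at the root: -1*(11)^4 + 8*(11)^3 - 7*(11)^2 - 9 = (-14641) + (10648) + (-847) + (-9) = -4849; answer -4849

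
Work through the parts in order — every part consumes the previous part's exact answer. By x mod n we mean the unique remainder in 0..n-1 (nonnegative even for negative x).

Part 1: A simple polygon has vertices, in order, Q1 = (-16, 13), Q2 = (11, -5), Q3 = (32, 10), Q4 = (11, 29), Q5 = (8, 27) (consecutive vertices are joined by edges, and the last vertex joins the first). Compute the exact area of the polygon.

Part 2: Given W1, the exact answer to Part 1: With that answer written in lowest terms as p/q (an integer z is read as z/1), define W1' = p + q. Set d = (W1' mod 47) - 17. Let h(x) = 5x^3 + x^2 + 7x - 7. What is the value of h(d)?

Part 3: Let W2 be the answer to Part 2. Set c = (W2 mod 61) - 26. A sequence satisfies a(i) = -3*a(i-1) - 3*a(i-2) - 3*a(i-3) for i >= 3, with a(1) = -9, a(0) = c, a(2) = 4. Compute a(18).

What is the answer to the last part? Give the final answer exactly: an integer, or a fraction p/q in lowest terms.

-15819300

Part 1: cross terms: (-16*-5 - 11*13)=-63, (11*10 - 32*-5)=270, (32*29 - 11*10)=818, (11*27 - 8*29)=65, (8*13 - -16*27)=536; twice the area = |1626| = 1626; area = 813; answer 813
Part 2: W1 = 813; threaded value p + q = 814; d = -2; 5*(-2)^3 + 1*(-2)^2 + 7*(-2)^1 - 7 = (-40) + (4) + (-14) + (-7) = -57; answer -57
Part 3: W2 = -57; c = -22; a(3) = -3*(4) - 3*(-9) - 3*(-22) = 81; iterating: a(3)=81, a(4)=-228, a(5)=429, a(6)=-846, a(7)=1935, a(8)=-4554, a(9)=10395, a(10)=-23328, a(11)=52461, a(12)=-118584, a(13)=268353, a(14)=-606690, a(15)=1370763, a(16)=-3097278, a(17)=6999615, a(18)=-15819300; answer -15819300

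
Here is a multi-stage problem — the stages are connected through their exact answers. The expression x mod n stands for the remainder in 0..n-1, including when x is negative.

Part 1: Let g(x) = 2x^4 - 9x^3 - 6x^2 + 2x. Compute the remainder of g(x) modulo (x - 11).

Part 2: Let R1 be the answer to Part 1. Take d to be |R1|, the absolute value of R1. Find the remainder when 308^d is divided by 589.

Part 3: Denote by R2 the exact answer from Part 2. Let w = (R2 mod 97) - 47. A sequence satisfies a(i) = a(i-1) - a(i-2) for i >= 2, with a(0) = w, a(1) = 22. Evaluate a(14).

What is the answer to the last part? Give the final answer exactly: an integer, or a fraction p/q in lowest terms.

-27

Part 1: remainder = value at the root: 2*(11)^4 - 9*(11)^3 - 6*(11)^2 + 2*(11)^1 = (29282) + (-11979) + (-726) + (22) = 16599; answer 16599
Part 2: R1 = 16599; d = 16599; squarings mod 589: 308^1=308, 308^2=35, 308^4=47, 308^8=442, 308^16=405, 308^32=283, 308^64=574, 308^128=225, 308^256=560, 308^512=252, 308^1024=481, 308^2048=473, 308^4096=498, 308^8192=35, 308^16384=47; 308^16599 = 308^1 * 308^2 * 308^4 * 308^16 * 308^64 * 308^128 * 308^16384 = 387 (mod 589); answer 387
Part 3: R2 = 387; w = 49; a(2) = 1*(22) - 1*(49) = -27; iterating: a(2)=-27, a(3)=-49, a(4)=-22, a(5)=27, a(6)=49, a(7)=22, a(8)=-27, a(9)=-49, a(10)=-22, a(11)=27, a(12)=49, a(13)=22, a(14)=-27; answer -27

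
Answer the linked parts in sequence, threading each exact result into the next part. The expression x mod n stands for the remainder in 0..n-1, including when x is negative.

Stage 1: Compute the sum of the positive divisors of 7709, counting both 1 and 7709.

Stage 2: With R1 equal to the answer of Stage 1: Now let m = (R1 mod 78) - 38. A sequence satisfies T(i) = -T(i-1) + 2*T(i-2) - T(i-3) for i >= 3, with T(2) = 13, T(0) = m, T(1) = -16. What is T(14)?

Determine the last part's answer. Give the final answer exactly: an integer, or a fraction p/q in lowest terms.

212386

Stage 1: 7709 = 13 * 593; sigma = (1 + 13) * (1 + 593) = 14 * 594 = 8316; answer 8316
Stage 2: R1 = 8316; m = 10; T(3) = -1*(13) + 2*(-16) - 1*(10) = -55; iterating: T(3)=-55, T(4)=97, T(5)=-220, T(6)=469, T(7)=-1006, T(8)=2164, T(9)=-4645, T(10)=9979, T(11)=-21433, T(12)=46036, T(13)=-98881, T(14)=212386; answer 212386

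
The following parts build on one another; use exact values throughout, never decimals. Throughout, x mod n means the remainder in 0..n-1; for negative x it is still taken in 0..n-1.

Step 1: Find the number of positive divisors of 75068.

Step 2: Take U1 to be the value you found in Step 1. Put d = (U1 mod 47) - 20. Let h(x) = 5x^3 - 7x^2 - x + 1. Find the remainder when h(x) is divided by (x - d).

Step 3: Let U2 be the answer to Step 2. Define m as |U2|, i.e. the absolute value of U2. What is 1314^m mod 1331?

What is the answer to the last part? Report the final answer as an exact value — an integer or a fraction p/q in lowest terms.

760

Step 1: 75068 = 2^2 * 7^2 * 383; number of divisors = (2+1) * (2+1) * (1+1) = 18; answer 18
Step 2: U1 = 18; d = -2; remainder = value at the root: 5*(-2)^3 - 7*(-2)^2 - 1*(-2)^1 + 1 = (-40) + (-28) + (2) + (1) = -65; answer -65
Step 3: U2 = -65; m = 65; squarings mod 1331: 1314^1=1314, 1314^2=289, 1314^4=999, 1314^8=1082, 1314^16=775, 1314^32=344, 1314^64=1208; 1314^65 = 1314^1 * 1314^64 = 760 (mod 1331); answer 760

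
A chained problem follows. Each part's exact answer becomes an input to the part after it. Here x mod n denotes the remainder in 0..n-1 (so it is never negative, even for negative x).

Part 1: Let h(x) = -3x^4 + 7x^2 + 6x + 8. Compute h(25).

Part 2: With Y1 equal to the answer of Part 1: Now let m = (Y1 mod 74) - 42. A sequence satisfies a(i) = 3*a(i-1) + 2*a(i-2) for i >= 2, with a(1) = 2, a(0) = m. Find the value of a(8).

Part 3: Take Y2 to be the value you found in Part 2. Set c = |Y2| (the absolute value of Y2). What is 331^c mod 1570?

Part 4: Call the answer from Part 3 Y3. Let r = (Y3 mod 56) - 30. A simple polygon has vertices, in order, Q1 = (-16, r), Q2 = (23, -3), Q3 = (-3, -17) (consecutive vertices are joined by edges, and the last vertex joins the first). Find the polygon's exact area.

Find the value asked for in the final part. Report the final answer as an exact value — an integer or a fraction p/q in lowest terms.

91

Part 1: -3*(25)^4 + 7*(25)^2 + 6*(25)^1 + 8 = (-1171875) + (4375) + (150) + (8) = -1167342; answer -1167342
Part 2: Y1 = -1167342; m = -34; a(2) = 3*(2) + 2*(-34) = -62; iterating: a(2)=-62, a(3)=-182, a(4)=-670, a(5)=-2374, a(6)=-8462, a(7)=-30134, a(8)=-107326; answer -107326
Part 3: Y2 = -107326; c = 107326; squarings mod 1570: 331^1=331, 331^2=1231, 331^4=311, 331^8=951, 331^16=81, 331^32=281, 331^64=461, 331^128=571, 331^256=1051, 331^512=891, 331^1024=1031, 331^2048=71, 331^4096=331, 331^8192=1231, 331^16384=311, 331^32768=951, 331^65536=81; 331^107326 = 331^2 * 331^4 * 331^8 * 331^16 * 331^32 * 331^256 * 331^512 * 331^8192 * 331^32768 * 331^65536 = 741 (mod 1570); answer 741
Part 4: Y3 = 741; r = -17; cross terms: (-16*-3 - 23*-17)=439, (23*-17 - -3*-3)=-400, (-3*-17 - -16*-17)=-221; twice the area = |-182| = 182; area = 91; answer 91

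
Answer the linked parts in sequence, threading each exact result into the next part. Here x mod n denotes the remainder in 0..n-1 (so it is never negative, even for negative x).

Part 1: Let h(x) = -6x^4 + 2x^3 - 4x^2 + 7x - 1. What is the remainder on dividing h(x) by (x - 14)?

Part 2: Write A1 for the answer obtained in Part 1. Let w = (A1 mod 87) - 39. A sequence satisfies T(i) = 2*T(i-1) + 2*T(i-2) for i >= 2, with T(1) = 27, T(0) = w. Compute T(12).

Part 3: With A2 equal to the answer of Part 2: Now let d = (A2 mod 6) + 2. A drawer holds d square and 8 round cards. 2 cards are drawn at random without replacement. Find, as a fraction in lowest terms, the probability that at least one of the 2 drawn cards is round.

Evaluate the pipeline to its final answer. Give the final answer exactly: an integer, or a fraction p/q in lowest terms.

76/91

Part 1: remainder = value at the root: -6*(14)^4 + 2*(14)^3 - 4*(14)^2 + 7*(14)^1 - 1 = (-230496) + (5488) + (-784) + (98) + (-1) = -225695; answer -225695
Part 2: A1 = -225695; w = 31; T(2) = 2*(27) + 2*(31) = 116; iterating: T(2)=116, T(3)=286, T(4)=804, T(5)=2180, T(6)=5968, T(7)=16296, T(8)=44528, T(9)=121648, T(10)=332352, T(11)=908000, T(12)=2480704; answer 2480704
Part 3: A2 = 2480704; d = 6; total draws C(14,2) = 91; complement C(6,2) = 15; favorable 91 - 15 = 76; P = 76/91; answer 76/91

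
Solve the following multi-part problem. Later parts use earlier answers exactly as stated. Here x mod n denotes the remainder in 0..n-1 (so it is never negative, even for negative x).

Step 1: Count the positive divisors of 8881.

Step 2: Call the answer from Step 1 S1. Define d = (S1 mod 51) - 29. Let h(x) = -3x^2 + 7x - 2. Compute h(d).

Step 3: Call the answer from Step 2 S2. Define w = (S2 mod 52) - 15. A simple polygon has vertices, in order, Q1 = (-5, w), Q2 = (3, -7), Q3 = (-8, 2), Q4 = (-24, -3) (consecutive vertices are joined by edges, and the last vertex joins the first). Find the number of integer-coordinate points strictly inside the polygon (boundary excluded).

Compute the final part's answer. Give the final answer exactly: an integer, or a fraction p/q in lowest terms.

Step 1: 8881 = 83 * 107; number of divisors = (1+1) * (1+1) = 4; answer 4
Step 2: S1 = 4; d = -25; -3*(-25)^2 + 7*(-25)^1 - 2 = (-1875) + (-175) + (-2) = -2052; answer -2052
Step 3: S2 = -2052; w = 13; cross terms: (-5*-7 - 3*13)=-4, (3*2 - -8*-7)=-50, (-8*-3 - -24*2)=72, (-24*13 - -5*-3)=-327; twice the area = |-309| = 309; area = 309/2; boundary points = 4 + 1 + 1 + 1 = 7; strictly interior points = area - boundary/2 + 1 = 152; answer 152

152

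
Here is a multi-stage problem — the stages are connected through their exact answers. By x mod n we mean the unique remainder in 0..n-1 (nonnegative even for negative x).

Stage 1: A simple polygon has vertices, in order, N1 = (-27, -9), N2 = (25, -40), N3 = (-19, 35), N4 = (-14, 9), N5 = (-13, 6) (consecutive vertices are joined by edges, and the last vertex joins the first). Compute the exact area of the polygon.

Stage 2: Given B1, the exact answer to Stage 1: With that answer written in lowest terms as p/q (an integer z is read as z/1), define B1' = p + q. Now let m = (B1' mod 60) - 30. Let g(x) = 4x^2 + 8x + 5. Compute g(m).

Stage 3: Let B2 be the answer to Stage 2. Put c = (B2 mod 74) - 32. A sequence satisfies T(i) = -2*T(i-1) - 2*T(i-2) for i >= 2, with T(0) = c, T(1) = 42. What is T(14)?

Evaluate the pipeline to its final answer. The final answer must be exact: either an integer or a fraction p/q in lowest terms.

9344

Stage 1: cross terms: (-27*-40 - 25*-9)=1305, (25*35 - -19*-40)=115, (-19*9 - -14*35)=319, (-14*6 - -13*9)=33, (-13*-9 - -27*6)=279; twice the area = |2051| = 2051; area = 2051/2; answer 2051/2
Stage 2: B1 = 2051/2; threaded value p + q = 2053; m = -17; 4*(-17)^2 + 8*(-17)^1 + 5 = (1156) + (-136) + (5) = 1025; answer 1025
Stage 3: B2 = 1025; c = 31; T(2) = -2*(42) - 2*(31) = -146; iterating: T(2)=-146, T(3)=208, T(4)=-124, T(5)=-168, T(6)=584, T(7)=-832, T(8)=496, T(9)=672, T(10)=-2336, T(11)=3328, T(12)=-1984, T(13)=-2688, T(14)=9344; answer 9344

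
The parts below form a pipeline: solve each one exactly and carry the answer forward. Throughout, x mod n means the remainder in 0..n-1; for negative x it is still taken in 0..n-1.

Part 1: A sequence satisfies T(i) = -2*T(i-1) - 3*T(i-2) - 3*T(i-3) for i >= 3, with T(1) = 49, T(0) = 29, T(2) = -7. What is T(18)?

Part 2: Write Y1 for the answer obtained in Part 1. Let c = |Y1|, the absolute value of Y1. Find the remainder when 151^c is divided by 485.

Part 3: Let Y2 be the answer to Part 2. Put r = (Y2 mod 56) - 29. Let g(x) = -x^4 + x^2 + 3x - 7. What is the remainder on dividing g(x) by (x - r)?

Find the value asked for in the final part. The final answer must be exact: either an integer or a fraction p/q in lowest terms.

-1249

Part 1: T(3) = -2*(-7) - 3*(49) - 3*(29) = -220; iterating: T(3)=-220, T(4)=314, T(5)=53, T(6)=-388, T(7)=-325, T(8)=1655, T(9)=-1171, T(10)=-1648, T(11)=1844, T(12)=4769, T(13)=-10126, T(14)=413, T(15)=15245, T(16)=-1351, T(17)=-44272, T(18)=46862; answer 46862
Part 2: Y1 = 46862; c = 46862; squarings mod 485: 151^1=151, 151^2=6, 151^4=36, 151^8=326, 151^16=61, 151^32=326, 151^64=61, 151^128=326, 151^256=61, 151^512=326, 151^1024=61, 151^2048=326, 151^4096=61, 151^8192=326, 151^16384=61, 151^32768=326; 151^46862 = 151^2 * 151^4 * 151^8 * 151^256 * 151^512 * 151^1024 * 151^4096 * 151^8192 * 151^32768 = 91 (mod 485); answer 91
Part 3: Y2 = 91; r = 6; remainder = value at the root: -1*(6)^4 + 1*(6)^2 + 3*(6)^1 - 7 = (-1296) + (36) + (18) + (-7) = -1249; answer -1249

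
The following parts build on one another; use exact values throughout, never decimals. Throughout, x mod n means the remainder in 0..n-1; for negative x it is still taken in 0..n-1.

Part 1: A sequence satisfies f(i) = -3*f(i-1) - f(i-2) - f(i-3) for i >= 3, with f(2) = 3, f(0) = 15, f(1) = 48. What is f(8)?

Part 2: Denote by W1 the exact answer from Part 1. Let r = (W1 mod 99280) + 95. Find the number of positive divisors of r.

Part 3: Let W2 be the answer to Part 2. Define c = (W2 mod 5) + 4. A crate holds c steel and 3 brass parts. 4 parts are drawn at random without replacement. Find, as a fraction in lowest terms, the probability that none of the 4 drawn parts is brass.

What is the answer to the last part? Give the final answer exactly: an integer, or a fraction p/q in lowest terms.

Part 1: f(3) = -3*(3) - 1*(48) - 1*(15) = -72; iterating: f(3)=-72, f(4)=165, f(5)=-426, f(6)=1185, f(7)=-3294, f(8)=9123; answer 9123
Part 2: W1 = 9123; r = 9218; 9218 = 2 * 11 * 419; number of divisors = (1+1) * (1+1) * (1+1) = 8; answer 8
Part 3: W2 = 8; c = 7; total draws C(10,4) = 210; favorable C(7,4) = 35; P = 1/6; answer 1/6

1/6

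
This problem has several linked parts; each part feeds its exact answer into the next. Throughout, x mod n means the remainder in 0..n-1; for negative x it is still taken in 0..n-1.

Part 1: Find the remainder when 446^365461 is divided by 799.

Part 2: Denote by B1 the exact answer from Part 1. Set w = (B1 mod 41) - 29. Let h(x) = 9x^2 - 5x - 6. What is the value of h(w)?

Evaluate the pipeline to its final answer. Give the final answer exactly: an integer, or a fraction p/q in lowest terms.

Part 1: squarings mod 799: 446^1=446, 446^2=764, 446^4=426, 446^8=103, 446^16=222, 446^32=545, 446^64=596, 446^128=460, 446^256=664, 446^512=647, 446^1024=732, 446^2048=494, 446^4096=341, 446^8192=426, 446^16384=103, 446^32768=222, 446^65536=545, 446^131072=596, 446^262144=460; 446^365461 = 446^1 * 446^4 * 446^16 * 446^128 * 446^256 * 446^512 * 446^4096 * 446^32768 * 446^65536 * 446^262144 = 616 (mod 799); answer 616
Part 2: B1 = 616; w = -28; 9*(-28)^2 - 5*(-28)^1 - 6 = (7056) + (140) + (-6) = 7190; answer 7190

7190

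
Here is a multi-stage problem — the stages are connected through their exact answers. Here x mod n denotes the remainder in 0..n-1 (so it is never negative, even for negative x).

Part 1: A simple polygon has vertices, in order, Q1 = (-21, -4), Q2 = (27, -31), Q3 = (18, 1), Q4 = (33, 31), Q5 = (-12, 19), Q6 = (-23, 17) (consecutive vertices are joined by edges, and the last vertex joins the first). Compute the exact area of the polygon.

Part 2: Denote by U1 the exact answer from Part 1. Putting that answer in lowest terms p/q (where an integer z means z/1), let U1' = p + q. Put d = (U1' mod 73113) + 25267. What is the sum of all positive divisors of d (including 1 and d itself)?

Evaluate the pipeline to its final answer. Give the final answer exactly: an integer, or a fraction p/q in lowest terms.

Part 1: cross terms: (-21*-31 - 27*-4)=759, (27*1 - 18*-31)=585, (18*31 - 33*1)=525, (33*19 - -12*31)=999, (-12*17 - -23*19)=233, (-23*-4 - -21*17)=449; twice the area = |3550| = 3550; area = 1775; answer 1775
Part 2: U1 = 1775; threaded value p + q = 1776; d = 27043; 27043 is prime, so its only divisors are 1 and 27043; sigma = 1 + 27043 = 27044; answer 27044

27044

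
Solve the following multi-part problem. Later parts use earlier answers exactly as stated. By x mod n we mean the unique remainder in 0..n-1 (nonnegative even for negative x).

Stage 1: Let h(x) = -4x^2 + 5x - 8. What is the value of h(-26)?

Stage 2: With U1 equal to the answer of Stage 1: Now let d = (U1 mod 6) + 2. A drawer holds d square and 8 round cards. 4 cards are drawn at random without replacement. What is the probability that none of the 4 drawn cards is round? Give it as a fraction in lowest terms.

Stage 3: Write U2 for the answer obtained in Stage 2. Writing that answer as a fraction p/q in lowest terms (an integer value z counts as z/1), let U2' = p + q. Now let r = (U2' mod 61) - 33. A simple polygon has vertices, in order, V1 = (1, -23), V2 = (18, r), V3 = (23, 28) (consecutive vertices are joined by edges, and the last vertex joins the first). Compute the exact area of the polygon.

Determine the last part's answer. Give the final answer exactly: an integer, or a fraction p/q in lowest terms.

911/2

Stage 1: -4*(-26)^2 + 5*(-26)^1 - 8 = (-2704) + (-130) + (-8) = -2842; answer -2842
Stage 2: U1 = -2842; d = 4; total draws C(12,4) = 495; favorable C(4,4) = 1; P = 1/495; answer 1/495
Stage 3: U2 = 1/495; threaded value p + q = 496; r = -25; cross terms: (1*-25 - 18*-23)=389, (18*28 - 23*-25)=1079, (23*-23 - 1*28)=-557; twice the area = |911| = 911; area = 911/2; answer 911/2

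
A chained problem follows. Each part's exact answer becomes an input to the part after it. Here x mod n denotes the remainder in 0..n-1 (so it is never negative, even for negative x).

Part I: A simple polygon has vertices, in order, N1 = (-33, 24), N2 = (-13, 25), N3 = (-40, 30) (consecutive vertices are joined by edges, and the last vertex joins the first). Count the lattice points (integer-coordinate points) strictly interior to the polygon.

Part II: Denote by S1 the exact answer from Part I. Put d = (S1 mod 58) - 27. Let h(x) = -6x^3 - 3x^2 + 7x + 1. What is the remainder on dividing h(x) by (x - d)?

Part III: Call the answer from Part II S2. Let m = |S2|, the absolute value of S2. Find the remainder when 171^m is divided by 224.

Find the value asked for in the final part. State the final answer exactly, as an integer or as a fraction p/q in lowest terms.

83

Part I: cross terms: (-33*25 - -13*24)=-513, (-13*30 - -40*25)=610, (-40*24 - -33*30)=30; twice the area = |127| = 127; area = 127/2; boundary points = 1 + 1 + 1 = 3; strictly interior points = area - boundary/2 + 1 = 63; answer 63
Part II: S1 = 63; d = -22; remainder = value at the root: -6*(-22)^3 - 3*(-22)^2 + 7*(-22)^1 + 1 = (63888) + (-1452) + (-154) + (1) = 62283; answer 62283
Part III: S2 = 62283; m = 62283; squarings mod 224: 171^1=171, 171^2=121, 171^4=81, 171^8=65, 171^16=193, 171^32=65, 171^64=193, 171^128=65, 171^256=193, 171^512=65, 171^1024=193, 171^2048=65, 171^4096=193, 171^8192=65, 171^16384=193, 171^32768=65; 171^62283 = 171^1 * 171^2 * 171^8 * 171^64 * 171^256 * 171^512 * 171^4096 * 171^8192 * 171^16384 * 171^32768 = 83 (mod 224); answer 83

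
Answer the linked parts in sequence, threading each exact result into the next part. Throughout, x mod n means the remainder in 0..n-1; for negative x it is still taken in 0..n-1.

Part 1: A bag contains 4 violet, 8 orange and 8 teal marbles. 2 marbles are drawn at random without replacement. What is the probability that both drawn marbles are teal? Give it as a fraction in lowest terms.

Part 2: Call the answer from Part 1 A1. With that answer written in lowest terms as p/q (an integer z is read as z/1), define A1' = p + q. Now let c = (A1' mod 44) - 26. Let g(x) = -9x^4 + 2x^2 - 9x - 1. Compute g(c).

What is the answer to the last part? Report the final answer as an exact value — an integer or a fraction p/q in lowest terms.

Part 1: total draws C(20,2) = 190; favorable C(8,2) = 28; P = 14/95; answer 14/95
Part 2: A1 = 14/95; threaded value p + q = 109; c = -5; -9*(-5)^4 + 2*(-5)^2 - 9*(-5)^1 - 1 = (-5625) + (50) + (45) + (-1) = -5531; answer -5531

-5531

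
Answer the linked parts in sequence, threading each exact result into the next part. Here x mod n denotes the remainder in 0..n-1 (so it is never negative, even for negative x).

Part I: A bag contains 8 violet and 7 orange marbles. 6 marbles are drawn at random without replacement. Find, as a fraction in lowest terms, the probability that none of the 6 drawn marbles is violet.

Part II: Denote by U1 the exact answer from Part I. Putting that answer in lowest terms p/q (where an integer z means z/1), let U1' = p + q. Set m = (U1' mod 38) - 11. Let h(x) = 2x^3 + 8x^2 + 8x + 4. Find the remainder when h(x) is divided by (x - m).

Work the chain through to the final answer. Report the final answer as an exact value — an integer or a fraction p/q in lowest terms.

22222

Part I: total draws C(15,6) = 5005; favorable C(7,6) = 7; P = 1/715; answer 1/715
Part II: U1 = 1/715; threaded value p + q = 716; m = 21; remainder = value at the root: 2*(21)^3 + 8*(21)^2 + 8*(21)^1 + 4 = (18522) + (3528) + (168) + (4) = 22222; answer 22222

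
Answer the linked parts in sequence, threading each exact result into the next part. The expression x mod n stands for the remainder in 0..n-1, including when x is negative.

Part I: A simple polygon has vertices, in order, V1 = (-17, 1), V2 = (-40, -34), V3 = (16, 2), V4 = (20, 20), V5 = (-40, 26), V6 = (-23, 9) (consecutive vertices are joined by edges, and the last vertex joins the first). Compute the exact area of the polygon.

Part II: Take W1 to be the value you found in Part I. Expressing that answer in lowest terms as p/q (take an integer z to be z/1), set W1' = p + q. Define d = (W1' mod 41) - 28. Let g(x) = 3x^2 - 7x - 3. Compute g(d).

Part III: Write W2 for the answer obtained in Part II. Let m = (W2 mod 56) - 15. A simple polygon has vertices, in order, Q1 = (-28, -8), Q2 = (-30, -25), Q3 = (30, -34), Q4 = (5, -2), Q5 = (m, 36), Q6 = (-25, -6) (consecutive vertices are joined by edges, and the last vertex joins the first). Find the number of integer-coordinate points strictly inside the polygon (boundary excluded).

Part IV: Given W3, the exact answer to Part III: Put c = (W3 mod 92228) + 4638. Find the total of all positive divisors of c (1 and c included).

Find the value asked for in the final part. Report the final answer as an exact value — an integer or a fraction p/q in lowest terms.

6318

Part I: cross terms: (-17*-34 - -40*1)=618, (-40*2 - 16*-34)=464, (16*20 - 20*2)=280, (20*26 - -40*20)=1320, (-40*9 - -23*26)=238, (-23*1 - -17*9)=130; twice the area = |3050| = 3050; area = 1525; answer 1525
Part II: W1 = 1525; threaded value p + q = 1526; d = -19; 3*(-19)^2 - 7*(-19)^1 - 3 = (1083) + (133) + (-3) = 1213; answer 1213
Part III: W2 = 1213; m = 22; cross terms: (-28*-25 - -30*-8)=460, (-30*-34 - 30*-25)=1770, (30*-2 - 5*-34)=110, (5*36 - 22*-2)=224, (22*-6 - -25*36)=768, (-25*-8 - -28*-6)=32; twice the area = |3364| = 3364; area = 1682; boundary points = 1 + 3 + 1 + 1 + 1 + 1 = 8; strictly interior points = area - boundary/2 + 1 = 1679; answer 1679
Part IV: W3 = 1679; c = 6317; 6317 is prime, so its only divisors are 1 and 6317; sigma = 1 + 6317 = 6318; answer 6318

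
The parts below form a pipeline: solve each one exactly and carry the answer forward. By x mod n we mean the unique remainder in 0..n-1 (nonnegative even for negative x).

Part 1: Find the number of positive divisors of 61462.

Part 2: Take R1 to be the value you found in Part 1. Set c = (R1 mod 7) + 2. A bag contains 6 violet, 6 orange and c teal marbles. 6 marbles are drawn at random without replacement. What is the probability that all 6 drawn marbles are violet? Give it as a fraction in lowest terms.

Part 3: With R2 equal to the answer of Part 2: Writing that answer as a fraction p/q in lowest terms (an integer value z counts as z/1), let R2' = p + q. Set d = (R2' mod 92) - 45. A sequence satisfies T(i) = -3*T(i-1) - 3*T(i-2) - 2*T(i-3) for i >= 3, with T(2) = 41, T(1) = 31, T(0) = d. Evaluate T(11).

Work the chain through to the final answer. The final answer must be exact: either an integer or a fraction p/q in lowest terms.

-44419

Part 1: 61462 = 2 * 79 * 389; number of divisors = (1+1) * (1+1) * (1+1) = 8; answer 8
Part 2: R1 = 8; c = 3; total draws C(15,6) = 5005; favorable C(6,6) = 1; P = 1/5005; answer 1/5005
Part 3: R2 = 1/5005; threaded value p + q = 5006; d = -7; T(3) = -3*(41) - 3*(31) - 2*(-7) = -202; iterating: T(3)=-202, T(4)=421, T(5)=-739, T(6)=1358, T(7)=-2699, T(8)=5501, T(9)=-11122, T(10)=22261, T(11)=-44419; answer -44419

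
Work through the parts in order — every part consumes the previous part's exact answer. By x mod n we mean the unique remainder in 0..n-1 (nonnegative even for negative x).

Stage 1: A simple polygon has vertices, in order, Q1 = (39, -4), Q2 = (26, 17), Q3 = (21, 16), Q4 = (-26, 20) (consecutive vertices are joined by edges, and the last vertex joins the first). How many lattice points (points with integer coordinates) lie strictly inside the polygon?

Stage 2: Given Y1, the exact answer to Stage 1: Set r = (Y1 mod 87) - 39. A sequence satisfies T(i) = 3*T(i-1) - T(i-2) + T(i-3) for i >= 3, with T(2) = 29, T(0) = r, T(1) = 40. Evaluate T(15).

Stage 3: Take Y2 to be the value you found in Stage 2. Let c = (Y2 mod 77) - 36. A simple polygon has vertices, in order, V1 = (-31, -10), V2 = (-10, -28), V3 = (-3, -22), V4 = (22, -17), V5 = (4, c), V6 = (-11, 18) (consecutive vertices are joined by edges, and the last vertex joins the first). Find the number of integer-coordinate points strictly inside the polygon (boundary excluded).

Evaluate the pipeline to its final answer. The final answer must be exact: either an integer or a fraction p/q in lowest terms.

902

Stage 1: cross terms: (39*17 - 26*-4)=767, (26*16 - 21*17)=59, (21*20 - -26*16)=836, (-26*-4 - 39*20)=-676; twice the area = |986| = 986; area = 493; boundary points = 1 + 1 + 1 + 1 = 4; strictly interior points = area - boundary/2 + 1 = 492; answer 492
Stage 2: Y1 = 492; r = 18; T(3) = 3*(29) - 1*(40) + 1*(18) = 65; iterating: T(3)=65, T(4)=206, T(5)=582, T(6)=1605, T(7)=4439, T(8)=12294, T(9)=34048, T(10)=94289, T(11)=261113, T(12)=723098, T(13)=2002470, T(14)=5545425, T(15)=15356903; answer 15356903
Stage 3: Y2 = 15356903; c = -13; cross terms: (-31*-28 - -10*-10)=768, (-10*-22 - -3*-28)=136, (-3*-17 - 22*-22)=535, (22*-13 - 4*-17)=-218, (4*18 - -11*-13)=-71, (-11*-10 - -31*18)=668; twice the area = |1818| = 1818; area = 909; boundary points = 3 + 1 + 5 + 2 + 1 + 4 = 16; strictly interior points = area - boundary/2 + 1 = 902; answer 902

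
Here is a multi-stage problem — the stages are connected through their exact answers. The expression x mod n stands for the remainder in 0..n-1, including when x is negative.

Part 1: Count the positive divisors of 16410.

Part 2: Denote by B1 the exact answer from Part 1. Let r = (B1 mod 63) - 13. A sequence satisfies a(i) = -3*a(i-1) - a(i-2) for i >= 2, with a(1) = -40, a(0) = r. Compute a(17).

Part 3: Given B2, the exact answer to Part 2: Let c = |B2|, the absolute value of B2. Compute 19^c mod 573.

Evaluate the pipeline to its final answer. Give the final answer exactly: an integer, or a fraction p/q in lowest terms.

145

Part 1: 16410 = 2 * 3 * 5 * 547; number of divisors = (1+1) * (1+1) * (1+1) * (1+1) = 16; answer 16
Part 2: B1 = 16; r = 3; a(2) = -3*(-40) - 1*(3) = 117; iterating: a(2)=117, a(3)=-311, a(4)=816, a(5)=-2137, a(6)=5595, a(7)=-14648, a(8)=38349, a(9)=-100399, a(10)=262848, a(11)=-688145, a(12)=1801587, a(13)=-4716616, a(14)=12348261, a(15)=-32328167, a(16)=84636240, a(17)=-221580553; answer -221580553
Part 3: B2 = -221580553; c = 221580553; squarings mod 573: 19^1=19, 19^2=361, 19^4=250, 19^8=43, 19^16=130, 19^32=283, 19^64=442, 19^128=544, 19^256=268, 19^512=199, 19^1024=64, 19^2048=85, 19^4096=349, 19^8192=325, 19^16384=193, 19^32768=4, 19^65536=16, 19^131072=256, 19^262144=214, 19^524288=529, 19^1048576=217, 19^2097152=103, 19^4194304=295, 19^8388608=502, 19^16777216=457, 19^33554432=277, 19^67108864=520, 19^134217728=517; 19^221580553 = 19^1 * 19^8 * 19^256 * 19^1024 * 19^2048 * 19^65536 * 19^262144 * 19^1048576 * 19^2097152 * 19^16777216 * 19^67108864 * 19^134217728 = 145 (mod 573); answer 145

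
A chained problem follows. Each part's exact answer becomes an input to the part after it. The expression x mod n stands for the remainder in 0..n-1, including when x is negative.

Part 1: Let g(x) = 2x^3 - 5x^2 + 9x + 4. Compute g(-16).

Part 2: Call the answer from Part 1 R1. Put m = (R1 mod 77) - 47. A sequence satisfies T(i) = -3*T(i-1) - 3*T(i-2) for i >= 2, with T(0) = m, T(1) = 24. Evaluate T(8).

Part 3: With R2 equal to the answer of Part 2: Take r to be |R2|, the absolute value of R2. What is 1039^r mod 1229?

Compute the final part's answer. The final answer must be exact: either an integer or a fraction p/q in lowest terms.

995

Part 1: 2*(-16)^3 - 5*(-16)^2 + 9*(-16)^1 + 4 = (-8192) + (-1280) + (-144) + (4) = -9612; answer -9612
Part 2: R1 = -9612; m = -34; T(2) = -3*(24) - 3*(-34) = 30; iterating: T(2)=30, T(3)=-162, T(4)=396, T(5)=-702, T(6)=918, T(7)=-648, T(8)=-810; answer -810
Part 3: R2 = -810; r = 810; squarings mod 1229: 1039^1=1039, 1039^2=459, 1039^4=522, 1039^8=875, 1039^16=1187, 1039^32=535, 1039^64=1097, 1039^128=218, 1039^256=822, 1039^512=963; 1039^810 = 1039^2 * 1039^8 * 1039^32 * 1039^256 * 1039^512 = 995 (mod 1229); answer 995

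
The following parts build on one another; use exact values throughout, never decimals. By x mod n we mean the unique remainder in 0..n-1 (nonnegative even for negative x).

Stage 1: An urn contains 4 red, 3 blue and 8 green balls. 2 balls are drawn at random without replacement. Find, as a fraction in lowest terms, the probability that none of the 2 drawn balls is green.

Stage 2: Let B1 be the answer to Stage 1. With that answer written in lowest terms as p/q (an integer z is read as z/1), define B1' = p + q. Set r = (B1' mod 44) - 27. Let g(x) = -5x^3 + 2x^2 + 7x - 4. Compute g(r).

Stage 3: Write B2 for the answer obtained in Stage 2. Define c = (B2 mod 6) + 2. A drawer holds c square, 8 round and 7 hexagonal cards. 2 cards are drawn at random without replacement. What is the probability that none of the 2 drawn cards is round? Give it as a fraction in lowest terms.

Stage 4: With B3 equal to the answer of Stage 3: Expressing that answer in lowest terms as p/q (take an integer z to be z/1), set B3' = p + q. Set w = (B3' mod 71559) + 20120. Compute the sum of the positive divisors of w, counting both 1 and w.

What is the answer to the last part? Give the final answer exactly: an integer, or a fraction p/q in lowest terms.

Stage 1: total draws C(15,2) = 105; favorable C(7,2) = 21; P = 1/5; answer 1/5
Stage 2: B1 = 1/5; threaded value p + q = 6; r = -21; -5*(-21)^3 + 2*(-21)^2 + 7*(-21)^1 - 4 = (46305) + (882) + (-147) + (-4) = 47036; answer 47036
Stage 3: B2 = 47036; c = 4; total draws C(19,2) = 171; favorable C(11,2) = 55; P = 55/171; answer 55/171
Stage 4: B3 = 55/171; threaded value p + q = 226; w = 20346; 20346 = 2 * 3 * 3391; sigma = (1 + 2) * (1 + 3) * (1 + 3391) = 3 * 4 * 3392 = 40704; answer 40704

40704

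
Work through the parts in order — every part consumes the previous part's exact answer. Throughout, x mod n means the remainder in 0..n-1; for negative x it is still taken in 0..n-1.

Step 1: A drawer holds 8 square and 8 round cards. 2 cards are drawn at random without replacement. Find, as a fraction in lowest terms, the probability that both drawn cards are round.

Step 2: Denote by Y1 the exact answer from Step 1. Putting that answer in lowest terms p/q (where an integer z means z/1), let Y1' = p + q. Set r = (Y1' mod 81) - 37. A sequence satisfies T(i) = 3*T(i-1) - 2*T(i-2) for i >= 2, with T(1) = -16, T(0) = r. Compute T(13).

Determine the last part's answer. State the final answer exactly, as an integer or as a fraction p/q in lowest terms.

Step 1: total draws C(16,2) = 120; favorable C(8,2) = 28; P = 7/30; answer 7/30
Step 2: Y1 = 7/30; threaded value p + q = 37; r = 0; T(2) = 3*(-16) - 2*(0) = -48; iterating: T(2)=-48, T(3)=-112, T(4)=-240, T(5)=-496, T(6)=-1008, T(7)=-2032, T(8)=-4080, T(9)=-8176, T(10)=-16368, T(11)=-32752, T(12)=-65520, T(13)=-131056; answer -131056

-131056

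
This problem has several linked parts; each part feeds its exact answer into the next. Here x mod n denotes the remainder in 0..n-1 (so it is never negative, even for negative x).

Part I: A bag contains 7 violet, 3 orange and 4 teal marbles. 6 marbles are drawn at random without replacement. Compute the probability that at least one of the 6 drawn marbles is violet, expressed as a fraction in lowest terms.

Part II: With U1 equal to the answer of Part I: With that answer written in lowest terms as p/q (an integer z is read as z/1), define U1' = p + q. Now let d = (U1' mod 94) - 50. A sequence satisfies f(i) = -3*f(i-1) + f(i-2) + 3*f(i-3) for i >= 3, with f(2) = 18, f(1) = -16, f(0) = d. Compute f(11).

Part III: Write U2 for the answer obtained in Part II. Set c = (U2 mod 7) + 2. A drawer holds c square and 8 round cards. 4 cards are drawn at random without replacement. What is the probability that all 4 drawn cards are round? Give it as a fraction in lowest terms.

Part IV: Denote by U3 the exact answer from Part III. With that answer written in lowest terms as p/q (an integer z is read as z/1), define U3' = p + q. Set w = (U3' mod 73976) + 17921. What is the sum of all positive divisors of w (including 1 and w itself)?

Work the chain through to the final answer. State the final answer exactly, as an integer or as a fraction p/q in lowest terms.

Part I: total draws C(14,6) = 3003; complement C(7,6) = 7; favorable 3003 - 7 = 2996; P = 428/429; answer 428/429
Part II: U1 = 428/429; threaded value p + q = 857; d = -39; f(3) = -3*(18) + 1*(-16) + 3*(-39) = -187; iterating: f(3)=-187, f(4)=531, f(5)=-1726, f(6)=5148, f(7)=-15577, f(8)=46701, f(9)=-140236, f(10)=420678, f(11)=-1262167; answer -1262167
Part III: U2 = -1262167; c = 5; total draws C(13,4) = 715; favorable C(8,4) = 70; P = 14/143; answer 14/143
Part IV: U3 = 14/143; threaded value p + q = 157; w = 18078; 18078 = 2 * 3 * 23 * 131; sigma = (1 + 2) * (1 + 3) * (1 + 23) * (1 + 131) = 3 * 4 * 24 * 132 = 38016; answer 38016

38016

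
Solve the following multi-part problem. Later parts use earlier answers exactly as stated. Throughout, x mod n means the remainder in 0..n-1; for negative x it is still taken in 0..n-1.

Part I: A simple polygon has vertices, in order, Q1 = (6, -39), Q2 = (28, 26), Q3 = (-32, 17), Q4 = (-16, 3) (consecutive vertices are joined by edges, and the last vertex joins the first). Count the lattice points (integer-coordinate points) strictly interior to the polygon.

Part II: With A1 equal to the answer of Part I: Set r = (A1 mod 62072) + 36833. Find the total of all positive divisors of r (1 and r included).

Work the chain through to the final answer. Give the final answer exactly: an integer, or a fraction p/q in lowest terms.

Part I: cross terms: (6*26 - 28*-39)=1248, (28*17 - -32*26)=1308, (-32*3 - -16*17)=176, (-16*-39 - 6*3)=606; twice the area = |3338| = 3338; area = 1669; boundary points = 1 + 3 + 2 + 2 = 8; strictly interior points = area - boundary/2 + 1 = 1666; answer 1666
Part II: A1 = 1666; r = 38499; 38499 = 3 * 41 * 313; sigma = (1 + 3) * (1 + 41) * (1 + 313) = 4 * 42 * 314 = 52752; answer 52752

52752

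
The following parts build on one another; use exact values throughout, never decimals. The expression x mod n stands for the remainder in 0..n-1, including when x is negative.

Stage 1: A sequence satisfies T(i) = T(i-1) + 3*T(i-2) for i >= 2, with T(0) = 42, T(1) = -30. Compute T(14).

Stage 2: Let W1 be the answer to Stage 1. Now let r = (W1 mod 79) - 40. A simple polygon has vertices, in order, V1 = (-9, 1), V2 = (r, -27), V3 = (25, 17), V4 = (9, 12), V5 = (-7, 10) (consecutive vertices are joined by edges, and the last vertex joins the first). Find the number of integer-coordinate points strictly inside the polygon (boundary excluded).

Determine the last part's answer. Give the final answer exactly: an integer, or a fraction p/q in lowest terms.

Stage 1: T(2) = 1*(-30) + 3*(42) = 96; iterating: T(2)=96, T(3)=6, T(4)=294, T(5)=312, T(6)=1194, T(7)=2130, T(8)=5712, T(9)=12102, T(10)=29238, T(11)=65544, T(12)=153258, T(13)=349890, T(14)=809664; answer 809664
Stage 2: W1 = 809664; r = 32; cross terms: (-9*-27 - 32*1)=211, (32*17 - 25*-27)=1219, (25*12 - 9*17)=147, (9*10 - -7*12)=174, (-7*1 - -9*10)=83; twice the area = |1834| = 1834; area = 917; boundary points = 1 + 1 + 1 + 2 + 1 = 6; strictly interior points = area - boundary/2 + 1 = 915; answer 915

915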